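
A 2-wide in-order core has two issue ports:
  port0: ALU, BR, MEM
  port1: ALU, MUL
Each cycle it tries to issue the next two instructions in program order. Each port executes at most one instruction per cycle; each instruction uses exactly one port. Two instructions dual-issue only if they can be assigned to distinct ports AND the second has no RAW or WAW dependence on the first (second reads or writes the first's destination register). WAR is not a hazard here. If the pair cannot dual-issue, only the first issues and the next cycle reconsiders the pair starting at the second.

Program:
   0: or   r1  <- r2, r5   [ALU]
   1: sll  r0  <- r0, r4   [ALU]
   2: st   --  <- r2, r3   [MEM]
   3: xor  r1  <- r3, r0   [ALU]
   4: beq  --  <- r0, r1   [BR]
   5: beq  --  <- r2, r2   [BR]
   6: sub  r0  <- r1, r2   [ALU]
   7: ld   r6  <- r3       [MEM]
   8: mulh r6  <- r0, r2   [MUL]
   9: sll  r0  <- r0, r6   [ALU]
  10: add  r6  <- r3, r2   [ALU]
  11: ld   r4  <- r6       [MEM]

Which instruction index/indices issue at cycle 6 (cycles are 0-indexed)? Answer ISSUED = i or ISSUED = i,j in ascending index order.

t=0 i0/i1:or/sll ; dual
t=1 i2/i3:st/xor ; dual
t=2 i4:beq ; no-port BR/BR
t=3 i5/i6:beq/sub ; dual
t=4 i7:ld ; WAW r6
t=5 i8:mulh ; RAW r6
t=6 i9/i10:sll/add ; dual
t=7 i11:ld ; tail

ISSUED = 9,10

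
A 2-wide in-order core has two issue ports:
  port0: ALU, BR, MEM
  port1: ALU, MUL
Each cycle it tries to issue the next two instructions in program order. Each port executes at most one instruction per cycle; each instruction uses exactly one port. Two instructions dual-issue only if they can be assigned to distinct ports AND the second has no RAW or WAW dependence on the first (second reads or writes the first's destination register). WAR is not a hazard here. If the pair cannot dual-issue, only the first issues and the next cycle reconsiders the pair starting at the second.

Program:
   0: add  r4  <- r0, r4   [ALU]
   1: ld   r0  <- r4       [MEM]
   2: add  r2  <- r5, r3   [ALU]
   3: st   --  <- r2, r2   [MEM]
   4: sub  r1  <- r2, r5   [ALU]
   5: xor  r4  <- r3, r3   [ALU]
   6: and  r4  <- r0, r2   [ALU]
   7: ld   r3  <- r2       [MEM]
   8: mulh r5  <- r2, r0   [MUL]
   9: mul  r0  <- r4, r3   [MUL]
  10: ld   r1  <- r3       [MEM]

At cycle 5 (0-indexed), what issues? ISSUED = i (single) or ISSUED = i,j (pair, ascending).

ISSUED = 8

#0 head=0: add i0 RAW r4
#1 head=1: ld;add i1&i2 pair
#2 head=3: st;sub i3&i4 pair
#3 head=5: xor i5 WAW r4
#4 head=6: and;ld i6&i7 pair
#5 head=8: mulh i8 no-port MUL/MUL
#6 head=9: mul;ld i9&i10 pair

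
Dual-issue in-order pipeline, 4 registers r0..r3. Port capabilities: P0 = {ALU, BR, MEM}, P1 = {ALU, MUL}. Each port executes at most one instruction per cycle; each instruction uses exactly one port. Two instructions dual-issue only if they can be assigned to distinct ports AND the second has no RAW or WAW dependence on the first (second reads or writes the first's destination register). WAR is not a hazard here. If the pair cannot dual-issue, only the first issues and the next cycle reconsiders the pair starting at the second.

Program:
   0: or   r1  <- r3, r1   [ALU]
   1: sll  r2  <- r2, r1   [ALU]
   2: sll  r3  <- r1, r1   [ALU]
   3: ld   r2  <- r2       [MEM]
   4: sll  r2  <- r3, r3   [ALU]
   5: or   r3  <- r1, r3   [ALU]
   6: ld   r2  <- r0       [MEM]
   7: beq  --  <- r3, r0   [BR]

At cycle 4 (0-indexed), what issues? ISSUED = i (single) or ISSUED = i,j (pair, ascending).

ISSUED = 6

  cy0 -> i0 (or.ALU) RAW r1
  cy1 -> i1&i2 (sll.ALU/sll.ALU) pair
  cy2 -> i3 (ld.MEM) WAW r2
  cy3 -> i4&i5 (sll.ALU/or.ALU) pair
  cy4 -> i6 (ld.MEM) no-port MEM/BR
  cy5 -> i7 (beq.BR) tail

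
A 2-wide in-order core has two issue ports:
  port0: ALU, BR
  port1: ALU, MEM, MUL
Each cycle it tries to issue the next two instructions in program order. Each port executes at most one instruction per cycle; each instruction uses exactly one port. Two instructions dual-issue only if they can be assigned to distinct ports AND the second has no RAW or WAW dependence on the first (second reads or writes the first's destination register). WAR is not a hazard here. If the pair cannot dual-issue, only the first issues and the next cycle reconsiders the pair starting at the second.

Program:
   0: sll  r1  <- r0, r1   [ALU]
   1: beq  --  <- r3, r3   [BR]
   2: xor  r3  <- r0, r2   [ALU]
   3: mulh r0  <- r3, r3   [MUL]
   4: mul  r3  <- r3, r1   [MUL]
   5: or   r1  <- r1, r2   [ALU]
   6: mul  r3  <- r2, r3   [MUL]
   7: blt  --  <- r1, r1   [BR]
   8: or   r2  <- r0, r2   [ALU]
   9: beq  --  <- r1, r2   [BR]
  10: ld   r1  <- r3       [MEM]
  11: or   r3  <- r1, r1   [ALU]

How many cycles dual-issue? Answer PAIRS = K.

PAIRS = 4

[0] i0/i1  sll.ALU beq.BR  -- 2-wide
[1] i2  xor.ALU  -- RAW r3
[2] i3  mulh.MUL  -- no-port MUL/MUL
[3] i4/i5  mul.MUL or.ALU  -- 2-wide
[4] i6/i7  mul.MUL blt.BR  -- 2-wide
[5] i8  or.ALU  -- RAW r2
[6] i9/i10  beq.BR ld.MEM  -- 2-wide
[7] i11  or.ALU  -- tail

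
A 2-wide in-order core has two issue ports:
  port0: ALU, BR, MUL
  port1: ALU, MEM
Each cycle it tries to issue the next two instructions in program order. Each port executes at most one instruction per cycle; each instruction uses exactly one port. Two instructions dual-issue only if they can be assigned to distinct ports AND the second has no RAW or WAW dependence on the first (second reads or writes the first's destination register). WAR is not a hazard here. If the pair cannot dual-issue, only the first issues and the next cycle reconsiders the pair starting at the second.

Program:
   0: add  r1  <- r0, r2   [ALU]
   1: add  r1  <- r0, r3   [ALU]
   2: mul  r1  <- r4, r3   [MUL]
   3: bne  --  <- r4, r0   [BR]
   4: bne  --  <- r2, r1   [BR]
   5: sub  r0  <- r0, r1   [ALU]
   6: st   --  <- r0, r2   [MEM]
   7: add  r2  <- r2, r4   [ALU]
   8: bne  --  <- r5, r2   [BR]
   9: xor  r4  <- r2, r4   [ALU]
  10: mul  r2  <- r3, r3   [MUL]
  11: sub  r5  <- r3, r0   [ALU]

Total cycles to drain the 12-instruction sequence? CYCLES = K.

  cy0 -> i0 (add.ALU) WAW r1
  cy1 -> i1 (add.ALU) WAW r1
  cy2 -> i2 (mul.MUL) no-port MUL/BR
  cy3 -> i3 (bne.BR) no-port BR/BR
  cy4 -> i4&i5 (bne.BR/sub.ALU) pair
  cy5 -> i6&i7 (st.MEM/add.ALU) pair
  cy6 -> i8&i9 (bne.BR/xor.ALU) pair
  cy7 -> i10&i11 (mul.MUL/sub.ALU) pair

CYCLES = 8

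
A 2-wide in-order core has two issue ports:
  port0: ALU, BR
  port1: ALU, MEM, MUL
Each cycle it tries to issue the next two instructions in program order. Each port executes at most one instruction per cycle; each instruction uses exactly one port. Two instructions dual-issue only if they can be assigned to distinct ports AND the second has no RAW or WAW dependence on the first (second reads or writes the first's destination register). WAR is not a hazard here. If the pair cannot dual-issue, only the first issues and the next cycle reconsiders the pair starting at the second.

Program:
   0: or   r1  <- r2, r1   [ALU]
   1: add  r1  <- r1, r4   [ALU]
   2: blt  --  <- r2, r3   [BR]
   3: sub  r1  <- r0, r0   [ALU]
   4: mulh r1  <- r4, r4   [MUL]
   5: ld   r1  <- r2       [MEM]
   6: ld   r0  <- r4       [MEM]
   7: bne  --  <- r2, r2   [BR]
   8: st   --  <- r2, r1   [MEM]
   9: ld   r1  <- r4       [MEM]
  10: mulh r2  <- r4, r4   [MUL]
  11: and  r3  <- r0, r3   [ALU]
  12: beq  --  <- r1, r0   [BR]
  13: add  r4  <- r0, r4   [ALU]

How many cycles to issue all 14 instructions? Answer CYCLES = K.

CYCLES = 10

c0: i0 or  RAW+WAW r1
c1: i1+i2 add/blt  2-wide
c2: i3 sub  WAW r1
c3: i4 mulh  no-port MUL/MEM
c4: i5 ld  no-port MEM/MEM
c5: i6+i7 ld/bne  2-wide
c6: i8 st  no-port MEM/MEM
c7: i9 ld  no-port MEM/MUL
c8: i10+i11 mulh/and  2-wide
c9: i12+i13 beq/add  2-wide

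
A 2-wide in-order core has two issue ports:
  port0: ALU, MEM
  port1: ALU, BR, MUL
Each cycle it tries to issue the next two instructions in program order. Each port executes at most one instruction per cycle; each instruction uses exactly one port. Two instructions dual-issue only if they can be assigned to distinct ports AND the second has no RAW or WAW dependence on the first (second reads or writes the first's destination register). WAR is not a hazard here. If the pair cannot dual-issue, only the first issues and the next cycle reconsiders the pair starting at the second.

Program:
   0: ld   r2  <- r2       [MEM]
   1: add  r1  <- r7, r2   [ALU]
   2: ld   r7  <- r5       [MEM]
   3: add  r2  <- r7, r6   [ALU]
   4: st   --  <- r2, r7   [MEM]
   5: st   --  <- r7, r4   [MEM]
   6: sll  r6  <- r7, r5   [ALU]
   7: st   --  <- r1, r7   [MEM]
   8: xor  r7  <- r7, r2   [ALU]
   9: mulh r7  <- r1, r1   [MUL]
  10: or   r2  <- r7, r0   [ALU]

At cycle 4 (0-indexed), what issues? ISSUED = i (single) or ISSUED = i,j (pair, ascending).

#0 head=0: ld i0 RAW r2
#1 head=1: add+ld i1,i2 pair
#2 head=3: add i3 RAW r2
#3 head=4: st i4 no-port MEM/MEM
#4 head=5: st+sll i5,i6 pair
#5 head=7: st+xor i7,i8 pair
#6 head=9: mulh i9 RAW r7
#7 head=10: or i10 tail

ISSUED = 5,6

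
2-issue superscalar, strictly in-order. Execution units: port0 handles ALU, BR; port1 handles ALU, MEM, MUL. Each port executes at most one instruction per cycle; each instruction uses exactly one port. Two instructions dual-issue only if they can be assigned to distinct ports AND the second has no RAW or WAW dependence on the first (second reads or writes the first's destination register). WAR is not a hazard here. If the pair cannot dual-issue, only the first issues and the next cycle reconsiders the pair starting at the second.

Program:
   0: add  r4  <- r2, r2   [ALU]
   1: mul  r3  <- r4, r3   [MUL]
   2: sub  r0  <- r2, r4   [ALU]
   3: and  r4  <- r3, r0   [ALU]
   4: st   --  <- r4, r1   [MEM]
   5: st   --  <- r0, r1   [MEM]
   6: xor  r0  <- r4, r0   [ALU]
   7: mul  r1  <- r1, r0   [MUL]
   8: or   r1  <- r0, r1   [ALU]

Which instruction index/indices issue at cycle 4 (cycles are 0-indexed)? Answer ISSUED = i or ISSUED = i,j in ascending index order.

ISSUED = 5,6

c0: i0 add  RAW r4
c1: i1,i2 mul sub  dual
c2: i3 and  RAW r4
c3: i4 st  no-port MEM/MEM
c4: i5,i6 st xor  dual
c5: i7 mul  RAW+WAW r1
c6: i8 or  tail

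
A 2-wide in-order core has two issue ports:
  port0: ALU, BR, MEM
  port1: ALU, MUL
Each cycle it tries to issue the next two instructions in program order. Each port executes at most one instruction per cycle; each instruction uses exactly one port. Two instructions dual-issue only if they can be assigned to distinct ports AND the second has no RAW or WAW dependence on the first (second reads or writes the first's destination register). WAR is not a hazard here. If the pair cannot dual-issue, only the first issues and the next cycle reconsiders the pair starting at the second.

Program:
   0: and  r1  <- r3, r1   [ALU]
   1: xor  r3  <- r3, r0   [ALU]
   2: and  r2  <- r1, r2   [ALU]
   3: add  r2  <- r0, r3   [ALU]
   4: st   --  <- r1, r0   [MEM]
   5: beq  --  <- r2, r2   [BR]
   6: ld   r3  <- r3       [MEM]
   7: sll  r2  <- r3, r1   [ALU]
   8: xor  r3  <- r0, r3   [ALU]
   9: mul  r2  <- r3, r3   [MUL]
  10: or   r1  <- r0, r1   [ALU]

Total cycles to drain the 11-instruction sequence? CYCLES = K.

CYCLES = 7

t=0 i0+i1:and/xor ; dual
t=1 i2:and ; WAW r2
t=2 i3+i4:add/st ; dual
t=3 i5:beq ; no-port BR/MEM
t=4 i6:ld ; RAW r3
t=5 i7+i8:sll/xor ; dual
t=6 i9+i10:mul/or ; dual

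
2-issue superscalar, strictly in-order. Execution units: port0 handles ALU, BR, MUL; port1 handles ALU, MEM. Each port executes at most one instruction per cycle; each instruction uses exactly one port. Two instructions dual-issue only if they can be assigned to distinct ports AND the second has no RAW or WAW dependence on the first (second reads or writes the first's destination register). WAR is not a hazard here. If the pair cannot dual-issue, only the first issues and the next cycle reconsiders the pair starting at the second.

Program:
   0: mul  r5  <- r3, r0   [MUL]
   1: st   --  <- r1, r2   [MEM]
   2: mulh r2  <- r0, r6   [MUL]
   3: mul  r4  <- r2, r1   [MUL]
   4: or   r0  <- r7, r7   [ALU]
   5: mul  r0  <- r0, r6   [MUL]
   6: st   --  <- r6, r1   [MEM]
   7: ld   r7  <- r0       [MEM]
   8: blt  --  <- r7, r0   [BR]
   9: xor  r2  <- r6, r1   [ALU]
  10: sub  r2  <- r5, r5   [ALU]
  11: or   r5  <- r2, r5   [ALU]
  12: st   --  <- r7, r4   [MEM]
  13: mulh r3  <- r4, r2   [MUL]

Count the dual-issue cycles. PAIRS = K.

  cy0 -> i0/i1 (mul+st) 2-wide
  cy1 -> i2 (mulh) no-port MUL/MUL
  cy2 -> i3/i4 (mul+or) 2-wide
  cy3 -> i5/i6 (mul+st) 2-wide
  cy4 -> i7 (ld) RAW r7
  cy5 -> i8/i9 (blt+xor) 2-wide
  cy6 -> i10 (sub) RAW r2
  cy7 -> i11/i12 (or+st) 2-wide
  cy8 -> i13 (mulh) tail

PAIRS = 5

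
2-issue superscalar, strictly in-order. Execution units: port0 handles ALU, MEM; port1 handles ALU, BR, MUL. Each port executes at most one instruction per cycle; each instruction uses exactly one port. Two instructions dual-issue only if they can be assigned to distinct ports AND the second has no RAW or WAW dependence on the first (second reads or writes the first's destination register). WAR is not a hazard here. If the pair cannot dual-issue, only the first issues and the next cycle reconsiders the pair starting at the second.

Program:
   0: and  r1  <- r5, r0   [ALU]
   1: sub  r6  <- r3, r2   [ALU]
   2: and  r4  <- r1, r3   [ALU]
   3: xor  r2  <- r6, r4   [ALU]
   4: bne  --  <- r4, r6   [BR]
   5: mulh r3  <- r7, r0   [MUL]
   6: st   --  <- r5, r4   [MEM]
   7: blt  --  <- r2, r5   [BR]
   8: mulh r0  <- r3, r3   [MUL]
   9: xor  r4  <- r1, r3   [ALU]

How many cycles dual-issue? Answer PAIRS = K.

PAIRS = 4

  cy0 -> i0,i1 (and+sub) 2-wide
  cy1 -> i2 (and) RAW r4
  cy2 -> i3,i4 (xor+bne) 2-wide
  cy3 -> i5,i6 (mulh+st) 2-wide
  cy4 -> i7 (blt) no-port BR/MUL
  cy5 -> i8,i9 (mulh+xor) 2-wide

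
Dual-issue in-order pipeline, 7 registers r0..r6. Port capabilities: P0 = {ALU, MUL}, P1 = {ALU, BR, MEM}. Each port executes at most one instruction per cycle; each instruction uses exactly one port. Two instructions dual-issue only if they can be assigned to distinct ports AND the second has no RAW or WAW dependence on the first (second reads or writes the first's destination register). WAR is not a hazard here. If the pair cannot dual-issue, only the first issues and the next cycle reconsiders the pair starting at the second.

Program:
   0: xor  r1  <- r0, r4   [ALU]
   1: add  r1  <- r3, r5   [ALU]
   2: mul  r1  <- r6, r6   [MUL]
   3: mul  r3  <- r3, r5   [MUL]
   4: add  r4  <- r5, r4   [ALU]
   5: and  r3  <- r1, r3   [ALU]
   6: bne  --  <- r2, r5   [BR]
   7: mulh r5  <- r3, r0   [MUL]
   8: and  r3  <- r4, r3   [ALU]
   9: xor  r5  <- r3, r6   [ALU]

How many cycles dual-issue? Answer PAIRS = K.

t=0 i0:xor.ALU ; WAW r1
t=1 i1:add.ALU ; WAW r1
t=2 i2:mul.MUL ; no-port MUL/MUL
t=3 i3/i4:mul.MUL+add.ALU ; pair
t=4 i5/i6:and.ALU+bne.BR ; pair
t=5 i7/i8:mulh.MUL+and.ALU ; pair
t=6 i9:xor.ALU ; tail

PAIRS = 3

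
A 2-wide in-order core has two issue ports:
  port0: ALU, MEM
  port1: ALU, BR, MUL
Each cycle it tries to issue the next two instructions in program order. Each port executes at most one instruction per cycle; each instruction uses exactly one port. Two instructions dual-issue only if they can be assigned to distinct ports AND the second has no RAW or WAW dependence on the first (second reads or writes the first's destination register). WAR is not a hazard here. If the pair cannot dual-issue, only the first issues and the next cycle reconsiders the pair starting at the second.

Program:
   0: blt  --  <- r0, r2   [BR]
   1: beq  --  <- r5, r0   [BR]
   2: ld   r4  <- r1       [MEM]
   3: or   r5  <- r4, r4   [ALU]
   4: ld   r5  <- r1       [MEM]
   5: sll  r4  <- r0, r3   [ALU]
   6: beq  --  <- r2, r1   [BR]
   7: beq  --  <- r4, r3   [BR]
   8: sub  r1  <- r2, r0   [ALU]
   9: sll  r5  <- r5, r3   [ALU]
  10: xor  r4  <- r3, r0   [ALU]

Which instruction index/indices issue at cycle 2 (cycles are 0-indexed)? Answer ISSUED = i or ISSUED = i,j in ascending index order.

ISSUED = 3

  cy0 -> i0 (blt) no-port BR/BR
  cy1 -> i1,i2 (beq;ld) dual
  cy2 -> i3 (or) WAW r5
  cy3 -> i4,i5 (ld;sll) dual
  cy4 -> i6 (beq) no-port BR/BR
  cy5 -> i7,i8 (beq;sub) dual
  cy6 -> i9,i10 (sll;xor) dual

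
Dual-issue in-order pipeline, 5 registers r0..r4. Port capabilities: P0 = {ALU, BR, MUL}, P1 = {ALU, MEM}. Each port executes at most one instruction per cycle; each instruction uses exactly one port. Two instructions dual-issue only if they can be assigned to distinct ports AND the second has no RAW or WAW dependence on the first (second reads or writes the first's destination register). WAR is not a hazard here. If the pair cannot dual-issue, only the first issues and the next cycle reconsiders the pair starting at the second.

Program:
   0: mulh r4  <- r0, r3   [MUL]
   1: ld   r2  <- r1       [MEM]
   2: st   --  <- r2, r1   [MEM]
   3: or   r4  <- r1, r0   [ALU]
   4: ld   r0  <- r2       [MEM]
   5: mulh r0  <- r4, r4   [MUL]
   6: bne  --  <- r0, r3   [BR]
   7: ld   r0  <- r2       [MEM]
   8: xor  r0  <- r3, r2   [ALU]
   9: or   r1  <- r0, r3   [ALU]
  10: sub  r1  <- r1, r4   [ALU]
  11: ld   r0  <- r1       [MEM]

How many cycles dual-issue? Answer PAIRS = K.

PAIRS = 3

c0: i0+i1 mulh+ld  pair
c1: i2+i3 st+or  pair
c2: i4 ld  WAW r0
c3: i5 mulh  no-port MUL/BR
c4: i6+i7 bne+ld  pair
c5: i8 xor  RAW r0
c6: i9 or  RAW+WAW r1
c7: i10 sub  RAW r1
c8: i11 ld  tail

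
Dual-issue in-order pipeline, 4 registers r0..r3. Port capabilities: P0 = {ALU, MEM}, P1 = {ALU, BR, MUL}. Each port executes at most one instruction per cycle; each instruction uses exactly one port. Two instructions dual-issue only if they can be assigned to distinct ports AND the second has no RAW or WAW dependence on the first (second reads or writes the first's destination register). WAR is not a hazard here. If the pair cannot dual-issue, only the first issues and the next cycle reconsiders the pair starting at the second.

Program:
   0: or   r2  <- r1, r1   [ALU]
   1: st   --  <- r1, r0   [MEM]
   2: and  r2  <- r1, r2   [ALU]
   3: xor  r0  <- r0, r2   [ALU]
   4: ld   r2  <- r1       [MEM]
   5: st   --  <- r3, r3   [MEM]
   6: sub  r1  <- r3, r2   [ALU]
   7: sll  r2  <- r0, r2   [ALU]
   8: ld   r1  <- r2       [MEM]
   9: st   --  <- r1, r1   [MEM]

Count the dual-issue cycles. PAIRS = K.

c0: i0,i1 or/st  2-wide
c1: i2 and  RAW r2
c2: i3,i4 xor/ld  2-wide
c3: i5,i6 st/sub  2-wide
c4: i7 sll  RAW r2
c5: i8 ld  no-port MEM/MEM
c6: i9 st  tail

PAIRS = 3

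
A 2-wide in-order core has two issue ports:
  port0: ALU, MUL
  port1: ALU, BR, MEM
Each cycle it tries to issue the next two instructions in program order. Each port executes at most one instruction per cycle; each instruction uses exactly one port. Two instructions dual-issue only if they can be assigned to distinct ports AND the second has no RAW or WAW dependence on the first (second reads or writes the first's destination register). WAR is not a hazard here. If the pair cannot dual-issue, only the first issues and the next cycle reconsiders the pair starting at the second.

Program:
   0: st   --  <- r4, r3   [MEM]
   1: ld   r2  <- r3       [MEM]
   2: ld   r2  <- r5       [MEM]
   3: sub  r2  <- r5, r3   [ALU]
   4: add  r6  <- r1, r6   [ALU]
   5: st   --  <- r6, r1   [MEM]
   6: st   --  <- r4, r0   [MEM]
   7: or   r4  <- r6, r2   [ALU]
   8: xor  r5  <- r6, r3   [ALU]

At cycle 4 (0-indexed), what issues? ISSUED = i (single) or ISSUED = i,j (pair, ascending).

ISSUED = 5

#0 head=0: st i0 no-port MEM/MEM
#1 head=1: ld i1 no-port MEM/MEM
#2 head=2: ld i2 WAW r2
#3 head=3: sub/add i3/i4 pair
#4 head=5: st i5 no-port MEM/MEM
#5 head=6: st/or i6/i7 pair
#6 head=8: xor i8 tail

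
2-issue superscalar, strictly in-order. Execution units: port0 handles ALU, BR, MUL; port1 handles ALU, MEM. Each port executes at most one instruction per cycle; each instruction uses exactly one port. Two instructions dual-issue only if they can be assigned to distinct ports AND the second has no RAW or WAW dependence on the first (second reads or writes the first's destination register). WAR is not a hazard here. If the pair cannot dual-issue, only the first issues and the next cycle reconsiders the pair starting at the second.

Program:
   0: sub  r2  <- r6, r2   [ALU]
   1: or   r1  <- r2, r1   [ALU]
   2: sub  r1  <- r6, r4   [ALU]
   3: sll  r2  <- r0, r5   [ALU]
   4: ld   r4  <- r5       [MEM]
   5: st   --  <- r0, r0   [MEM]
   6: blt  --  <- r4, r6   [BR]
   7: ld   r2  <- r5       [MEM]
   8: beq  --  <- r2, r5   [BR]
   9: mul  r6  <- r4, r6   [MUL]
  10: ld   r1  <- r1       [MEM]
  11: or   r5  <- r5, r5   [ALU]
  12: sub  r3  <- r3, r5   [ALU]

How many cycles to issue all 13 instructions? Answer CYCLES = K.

CYCLES = 10

[0] i0  sub.ALU  -- RAW r2
[1] i1  or.ALU  -- WAW r1
[2] i2,i3  sub.ALU/sll.ALU  -- pair
[3] i4  ld.MEM  -- no-port MEM/MEM
[4] i5,i6  st.MEM/blt.BR  -- pair
[5] i7  ld.MEM  -- RAW r2
[6] i8  beq.BR  -- no-port BR/MUL
[7] i9,i10  mul.MUL/ld.MEM  -- pair
[8] i11  or.ALU  -- RAW r5
[9] i12  sub.ALU  -- tail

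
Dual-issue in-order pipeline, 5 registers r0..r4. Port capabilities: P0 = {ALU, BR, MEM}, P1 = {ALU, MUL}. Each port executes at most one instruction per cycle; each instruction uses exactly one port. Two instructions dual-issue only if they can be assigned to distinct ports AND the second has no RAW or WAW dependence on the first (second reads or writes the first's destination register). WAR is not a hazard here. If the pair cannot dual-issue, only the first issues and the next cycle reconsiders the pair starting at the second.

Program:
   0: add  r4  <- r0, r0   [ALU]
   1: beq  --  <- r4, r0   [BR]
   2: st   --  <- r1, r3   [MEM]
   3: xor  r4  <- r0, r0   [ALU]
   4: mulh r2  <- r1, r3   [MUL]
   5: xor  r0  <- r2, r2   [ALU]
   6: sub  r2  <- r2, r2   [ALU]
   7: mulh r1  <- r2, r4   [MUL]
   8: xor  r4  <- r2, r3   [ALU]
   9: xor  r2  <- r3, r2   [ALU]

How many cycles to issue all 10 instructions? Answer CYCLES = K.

CYCLES = 7

[0] i0  add.ALU  -- RAW r4
[1] i1  beq.BR  -- no-port BR/MEM
[2] i2&i3  st.MEM+xor.ALU  -- 2-wide
[3] i4  mulh.MUL  -- RAW r2
[4] i5&i6  xor.ALU+sub.ALU  -- 2-wide
[5] i7&i8  mulh.MUL+xor.ALU  -- 2-wide
[6] i9  xor.ALU  -- tail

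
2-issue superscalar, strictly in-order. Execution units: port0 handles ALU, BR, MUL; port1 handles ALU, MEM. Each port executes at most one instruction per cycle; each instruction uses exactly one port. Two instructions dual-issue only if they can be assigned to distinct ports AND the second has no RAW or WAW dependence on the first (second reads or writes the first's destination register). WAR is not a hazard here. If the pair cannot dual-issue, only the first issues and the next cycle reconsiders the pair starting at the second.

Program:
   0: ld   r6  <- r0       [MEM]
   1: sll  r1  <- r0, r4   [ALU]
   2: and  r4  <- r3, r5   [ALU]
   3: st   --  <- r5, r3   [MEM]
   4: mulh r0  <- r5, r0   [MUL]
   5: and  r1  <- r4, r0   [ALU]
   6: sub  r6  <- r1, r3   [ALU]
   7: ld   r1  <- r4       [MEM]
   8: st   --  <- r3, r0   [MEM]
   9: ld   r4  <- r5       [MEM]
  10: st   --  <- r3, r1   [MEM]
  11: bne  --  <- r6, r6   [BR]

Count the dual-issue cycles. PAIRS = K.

PAIRS = 4

[0] i0+i1  ld.MEM/sll.ALU  -- pair
[1] i2+i3  and.ALU/st.MEM  -- pair
[2] i4  mulh.MUL  -- RAW r0
[3] i5  and.ALU  -- RAW r1
[4] i6+i7  sub.ALU/ld.MEM  -- pair
[5] i8  st.MEM  -- no-port MEM/MEM
[6] i9  ld.MEM  -- no-port MEM/MEM
[7] i10+i11  st.MEM/bne.BR  -- pair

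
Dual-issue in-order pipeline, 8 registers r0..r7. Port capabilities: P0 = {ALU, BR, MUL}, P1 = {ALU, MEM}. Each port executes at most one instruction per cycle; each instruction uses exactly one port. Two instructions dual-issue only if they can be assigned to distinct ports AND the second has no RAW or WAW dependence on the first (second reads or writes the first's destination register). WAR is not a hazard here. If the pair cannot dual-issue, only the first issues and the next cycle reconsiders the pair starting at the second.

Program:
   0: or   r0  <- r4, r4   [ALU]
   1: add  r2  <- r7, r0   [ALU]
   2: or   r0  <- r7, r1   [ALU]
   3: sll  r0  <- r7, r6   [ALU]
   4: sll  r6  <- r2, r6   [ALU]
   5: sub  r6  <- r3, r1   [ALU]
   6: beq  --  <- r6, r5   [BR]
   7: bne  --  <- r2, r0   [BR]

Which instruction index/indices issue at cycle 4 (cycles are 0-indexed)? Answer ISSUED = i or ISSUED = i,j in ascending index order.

ISSUED = 6

c0: i0 or.ALU  RAW r0
c1: i1/i2 add.ALU or.ALU  2-wide
c2: i3/i4 sll.ALU sll.ALU  2-wide
c3: i5 sub.ALU  RAW r6
c4: i6 beq.BR  no-port BR/BR
c5: i7 bne.BR  tail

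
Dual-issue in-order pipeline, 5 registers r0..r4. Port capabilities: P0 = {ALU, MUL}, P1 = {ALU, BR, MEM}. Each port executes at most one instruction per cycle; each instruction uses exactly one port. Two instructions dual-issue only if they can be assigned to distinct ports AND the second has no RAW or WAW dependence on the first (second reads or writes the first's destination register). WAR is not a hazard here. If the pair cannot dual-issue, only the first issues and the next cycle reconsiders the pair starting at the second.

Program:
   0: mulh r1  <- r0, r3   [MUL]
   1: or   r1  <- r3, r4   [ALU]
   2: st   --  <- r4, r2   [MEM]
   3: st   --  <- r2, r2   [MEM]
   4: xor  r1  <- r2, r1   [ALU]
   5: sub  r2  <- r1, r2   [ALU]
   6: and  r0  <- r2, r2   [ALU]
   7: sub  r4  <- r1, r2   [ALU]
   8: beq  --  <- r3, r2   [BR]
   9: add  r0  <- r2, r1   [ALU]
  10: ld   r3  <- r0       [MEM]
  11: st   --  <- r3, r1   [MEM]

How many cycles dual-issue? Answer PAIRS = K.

PAIRS = 4

[0] i0  mulh  -- WAW r1
[1] i1/i2  or/st  -- 2-wide
[2] i3/i4  st/xor  -- 2-wide
[3] i5  sub  -- RAW r2
[4] i6/i7  and/sub  -- 2-wide
[5] i8/i9  beq/add  -- 2-wide
[6] i10  ld  -- no-port MEM/MEM
[7] i11  st  -- tail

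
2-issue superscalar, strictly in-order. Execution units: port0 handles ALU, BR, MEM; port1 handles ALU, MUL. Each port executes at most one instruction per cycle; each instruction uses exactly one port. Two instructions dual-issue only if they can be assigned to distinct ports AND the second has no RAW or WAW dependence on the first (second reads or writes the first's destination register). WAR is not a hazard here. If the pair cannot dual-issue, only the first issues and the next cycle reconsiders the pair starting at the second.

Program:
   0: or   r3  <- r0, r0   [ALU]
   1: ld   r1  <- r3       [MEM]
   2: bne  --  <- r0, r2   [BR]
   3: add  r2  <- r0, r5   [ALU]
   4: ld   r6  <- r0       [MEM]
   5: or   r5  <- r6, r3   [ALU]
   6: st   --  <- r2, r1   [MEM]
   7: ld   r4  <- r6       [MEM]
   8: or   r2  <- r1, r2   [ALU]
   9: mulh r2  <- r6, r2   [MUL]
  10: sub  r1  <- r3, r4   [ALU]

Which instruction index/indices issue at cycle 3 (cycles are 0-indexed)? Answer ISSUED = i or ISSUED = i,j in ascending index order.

ISSUED = 4

0. or @i0  | RAW r3
1. ld @i1  | no-port MEM/BR
2. bne;add @i2/i3  | 2-wide
3. ld @i4  | RAW r6
4. or;st @i5/i6  | 2-wide
5. ld;or @i7/i8  | 2-wide
6. mulh;sub @i9/i10  | 2-wide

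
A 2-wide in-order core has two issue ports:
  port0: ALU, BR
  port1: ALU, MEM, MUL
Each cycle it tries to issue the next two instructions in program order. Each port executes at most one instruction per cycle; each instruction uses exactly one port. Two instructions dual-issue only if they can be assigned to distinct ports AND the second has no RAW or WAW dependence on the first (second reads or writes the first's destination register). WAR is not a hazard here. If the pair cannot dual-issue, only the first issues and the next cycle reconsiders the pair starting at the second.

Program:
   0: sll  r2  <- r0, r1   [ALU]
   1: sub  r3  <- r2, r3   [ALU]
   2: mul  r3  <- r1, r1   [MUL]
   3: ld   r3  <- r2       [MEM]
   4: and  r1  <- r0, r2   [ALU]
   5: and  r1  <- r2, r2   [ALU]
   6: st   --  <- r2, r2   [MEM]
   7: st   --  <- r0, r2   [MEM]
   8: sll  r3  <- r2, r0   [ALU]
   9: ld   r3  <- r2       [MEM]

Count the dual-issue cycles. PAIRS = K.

PAIRS = 3

0. sll.ALU @i0  | RAW r2
1. sub.ALU @i1  | WAW r3
2. mul.MUL @i2  | no-port MUL/MEM
3. ld.MEM;and.ALU @i3+i4  | pair
4. and.ALU;st.MEM @i5+i6  | pair
5. st.MEM;sll.ALU @i7+i8  | pair
6. ld.MEM @i9  | tail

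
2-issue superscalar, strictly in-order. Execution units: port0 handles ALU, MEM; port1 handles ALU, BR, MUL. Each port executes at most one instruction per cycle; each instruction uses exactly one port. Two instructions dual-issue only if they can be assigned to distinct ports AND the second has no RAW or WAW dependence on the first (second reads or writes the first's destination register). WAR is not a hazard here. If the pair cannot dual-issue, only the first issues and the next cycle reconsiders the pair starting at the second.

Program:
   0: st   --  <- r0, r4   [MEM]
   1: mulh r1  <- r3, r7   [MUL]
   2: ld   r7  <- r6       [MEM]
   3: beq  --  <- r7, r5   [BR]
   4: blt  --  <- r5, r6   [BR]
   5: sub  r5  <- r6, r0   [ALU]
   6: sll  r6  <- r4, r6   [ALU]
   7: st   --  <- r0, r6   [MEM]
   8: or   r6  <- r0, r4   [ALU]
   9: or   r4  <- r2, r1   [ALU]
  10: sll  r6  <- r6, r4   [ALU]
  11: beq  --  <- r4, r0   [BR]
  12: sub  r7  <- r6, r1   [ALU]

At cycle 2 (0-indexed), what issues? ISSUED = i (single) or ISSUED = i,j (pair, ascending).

c0: i0,i1 st+mulh  pair
c1: i2 ld  RAW r7
c2: i3 beq  no-port BR/BR
c3: i4,i5 blt+sub  pair
c4: i6 sll  RAW r6
c5: i7,i8 st+or  pair
c6: i9 or  RAW r4
c7: i10,i11 sll+beq  pair
c8: i12 sub  tail

ISSUED = 3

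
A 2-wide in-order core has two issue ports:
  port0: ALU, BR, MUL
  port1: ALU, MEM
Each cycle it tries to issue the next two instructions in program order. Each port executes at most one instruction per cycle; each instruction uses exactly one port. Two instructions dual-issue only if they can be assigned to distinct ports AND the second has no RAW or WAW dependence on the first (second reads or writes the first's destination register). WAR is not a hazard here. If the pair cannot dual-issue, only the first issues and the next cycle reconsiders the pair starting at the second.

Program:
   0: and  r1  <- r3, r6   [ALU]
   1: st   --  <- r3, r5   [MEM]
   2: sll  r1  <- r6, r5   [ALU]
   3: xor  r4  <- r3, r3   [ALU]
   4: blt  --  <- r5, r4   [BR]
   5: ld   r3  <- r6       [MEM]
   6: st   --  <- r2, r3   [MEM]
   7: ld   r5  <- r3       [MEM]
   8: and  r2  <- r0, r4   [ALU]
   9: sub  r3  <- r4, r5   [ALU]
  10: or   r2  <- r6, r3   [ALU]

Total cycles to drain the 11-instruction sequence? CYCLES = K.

  cy0 -> i0,i1 (and;st) dual
  cy1 -> i2,i3 (sll;xor) dual
  cy2 -> i4,i5 (blt;ld) dual
  cy3 -> i6 (st) no-port MEM/MEM
  cy4 -> i7,i8 (ld;and) dual
  cy5 -> i9 (sub) RAW r3
  cy6 -> i10 (or) tail

CYCLES = 7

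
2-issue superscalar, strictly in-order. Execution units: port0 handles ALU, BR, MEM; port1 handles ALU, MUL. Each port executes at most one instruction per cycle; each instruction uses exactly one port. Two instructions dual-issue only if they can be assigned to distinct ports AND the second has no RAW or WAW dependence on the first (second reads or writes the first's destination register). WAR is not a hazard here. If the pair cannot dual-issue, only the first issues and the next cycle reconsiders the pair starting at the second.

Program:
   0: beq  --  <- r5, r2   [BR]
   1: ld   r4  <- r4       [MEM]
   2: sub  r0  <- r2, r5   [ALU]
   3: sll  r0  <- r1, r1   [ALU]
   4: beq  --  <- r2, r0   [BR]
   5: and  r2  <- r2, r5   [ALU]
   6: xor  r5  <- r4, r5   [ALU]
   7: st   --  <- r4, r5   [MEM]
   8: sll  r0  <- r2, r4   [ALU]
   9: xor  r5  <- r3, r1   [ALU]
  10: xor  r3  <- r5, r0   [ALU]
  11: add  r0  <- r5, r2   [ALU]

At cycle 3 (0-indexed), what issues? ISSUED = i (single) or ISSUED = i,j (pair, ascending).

ISSUED = 4,5

t=0 i0:beq.BR ; no-port BR/MEM
t=1 i1+i2:ld.MEM;sub.ALU ; dual
t=2 i3:sll.ALU ; RAW r0
t=3 i4+i5:beq.BR;and.ALU ; dual
t=4 i6:xor.ALU ; RAW r5
t=5 i7+i8:st.MEM;sll.ALU ; dual
t=6 i9:xor.ALU ; RAW r5
t=7 i10+i11:xor.ALU;add.ALU ; dual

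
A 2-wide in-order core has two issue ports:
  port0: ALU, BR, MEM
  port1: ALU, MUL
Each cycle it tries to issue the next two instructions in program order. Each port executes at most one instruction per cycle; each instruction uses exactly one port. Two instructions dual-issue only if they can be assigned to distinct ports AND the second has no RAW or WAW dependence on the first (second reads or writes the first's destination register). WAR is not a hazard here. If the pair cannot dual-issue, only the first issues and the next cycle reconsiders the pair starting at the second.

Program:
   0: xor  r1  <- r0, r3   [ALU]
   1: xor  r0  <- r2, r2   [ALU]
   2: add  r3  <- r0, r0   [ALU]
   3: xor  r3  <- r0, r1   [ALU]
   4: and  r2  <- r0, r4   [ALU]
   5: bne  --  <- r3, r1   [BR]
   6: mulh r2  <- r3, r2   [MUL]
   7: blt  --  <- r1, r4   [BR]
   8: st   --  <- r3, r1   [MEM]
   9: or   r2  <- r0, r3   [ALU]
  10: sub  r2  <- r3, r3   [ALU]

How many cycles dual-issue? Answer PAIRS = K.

PAIRS = 4

#0 head=0: xor xor i0/i1 dual
#1 head=2: add i2 WAW r3
#2 head=3: xor and i3/i4 dual
#3 head=5: bne mulh i5/i6 dual
#4 head=7: blt i7 no-port BR/MEM
#5 head=8: st or i8/i9 dual
#6 head=10: sub i10 tail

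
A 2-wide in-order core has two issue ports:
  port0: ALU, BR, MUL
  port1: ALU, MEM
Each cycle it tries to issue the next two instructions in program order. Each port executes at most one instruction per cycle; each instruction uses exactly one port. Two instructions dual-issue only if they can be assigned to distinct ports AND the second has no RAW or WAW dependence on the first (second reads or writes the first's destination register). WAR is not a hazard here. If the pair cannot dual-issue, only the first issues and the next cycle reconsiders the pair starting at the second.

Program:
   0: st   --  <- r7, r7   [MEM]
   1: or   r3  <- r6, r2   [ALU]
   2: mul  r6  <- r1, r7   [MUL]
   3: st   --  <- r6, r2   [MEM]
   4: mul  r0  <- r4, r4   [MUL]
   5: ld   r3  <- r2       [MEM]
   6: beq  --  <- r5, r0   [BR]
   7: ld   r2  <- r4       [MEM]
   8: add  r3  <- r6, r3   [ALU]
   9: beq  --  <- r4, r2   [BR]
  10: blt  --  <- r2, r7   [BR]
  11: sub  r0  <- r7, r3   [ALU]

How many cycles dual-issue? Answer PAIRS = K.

0. st/or @i0&i1  | dual
1. mul @i2  | RAW r6
2. st/mul @i3&i4  | dual
3. ld/beq @i5&i6  | dual
4. ld/add @i7&i8  | dual
5. beq @i9  | no-port BR/BR
6. blt/sub @i10&i11  | dual

PAIRS = 5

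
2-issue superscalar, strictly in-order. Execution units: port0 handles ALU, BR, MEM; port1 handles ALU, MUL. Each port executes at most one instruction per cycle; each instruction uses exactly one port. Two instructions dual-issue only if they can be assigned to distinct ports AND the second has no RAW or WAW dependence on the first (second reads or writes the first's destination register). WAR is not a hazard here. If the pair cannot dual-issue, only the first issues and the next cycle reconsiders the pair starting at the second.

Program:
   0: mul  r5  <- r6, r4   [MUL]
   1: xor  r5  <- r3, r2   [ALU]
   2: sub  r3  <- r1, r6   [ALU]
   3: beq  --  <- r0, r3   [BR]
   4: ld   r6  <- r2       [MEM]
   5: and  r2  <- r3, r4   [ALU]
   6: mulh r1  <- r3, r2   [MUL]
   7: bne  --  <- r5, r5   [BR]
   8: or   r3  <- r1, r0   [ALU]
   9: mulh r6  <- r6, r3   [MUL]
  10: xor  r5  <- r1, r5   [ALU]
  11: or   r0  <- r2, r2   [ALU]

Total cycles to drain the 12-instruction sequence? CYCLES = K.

CYCLES = 8

[0] i0  mul  -- WAW r5
[1] i1+i2  xor/sub  -- 2-wide
[2] i3  beq  -- no-port BR/MEM
[3] i4+i5  ld/and  -- 2-wide
[4] i6+i7  mulh/bne  -- 2-wide
[5] i8  or  -- RAW r3
[6] i9+i10  mulh/xor  -- 2-wide
[7] i11  or  -- tail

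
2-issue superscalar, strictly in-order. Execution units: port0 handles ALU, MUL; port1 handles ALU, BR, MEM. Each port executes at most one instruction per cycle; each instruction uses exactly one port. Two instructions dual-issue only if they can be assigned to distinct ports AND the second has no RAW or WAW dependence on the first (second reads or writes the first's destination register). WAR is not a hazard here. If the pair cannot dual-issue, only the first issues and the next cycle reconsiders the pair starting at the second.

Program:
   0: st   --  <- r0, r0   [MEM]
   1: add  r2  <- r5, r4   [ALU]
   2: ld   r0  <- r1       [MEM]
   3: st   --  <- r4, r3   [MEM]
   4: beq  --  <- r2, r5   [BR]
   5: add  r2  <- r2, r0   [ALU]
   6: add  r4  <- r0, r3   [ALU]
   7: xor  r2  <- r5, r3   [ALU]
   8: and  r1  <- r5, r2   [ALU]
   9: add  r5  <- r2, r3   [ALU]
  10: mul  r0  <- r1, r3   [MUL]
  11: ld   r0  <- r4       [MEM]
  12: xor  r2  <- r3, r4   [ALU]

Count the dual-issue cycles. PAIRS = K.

t=0 i0,i1:st+add ; pair
t=1 i2:ld ; no-port MEM/MEM
t=2 i3:st ; no-port MEM/BR
t=3 i4,i5:beq+add ; pair
t=4 i6,i7:add+xor ; pair
t=5 i8,i9:and+add ; pair
t=6 i10:mul ; WAW r0
t=7 i11,i12:ld+xor ; pair

PAIRS = 5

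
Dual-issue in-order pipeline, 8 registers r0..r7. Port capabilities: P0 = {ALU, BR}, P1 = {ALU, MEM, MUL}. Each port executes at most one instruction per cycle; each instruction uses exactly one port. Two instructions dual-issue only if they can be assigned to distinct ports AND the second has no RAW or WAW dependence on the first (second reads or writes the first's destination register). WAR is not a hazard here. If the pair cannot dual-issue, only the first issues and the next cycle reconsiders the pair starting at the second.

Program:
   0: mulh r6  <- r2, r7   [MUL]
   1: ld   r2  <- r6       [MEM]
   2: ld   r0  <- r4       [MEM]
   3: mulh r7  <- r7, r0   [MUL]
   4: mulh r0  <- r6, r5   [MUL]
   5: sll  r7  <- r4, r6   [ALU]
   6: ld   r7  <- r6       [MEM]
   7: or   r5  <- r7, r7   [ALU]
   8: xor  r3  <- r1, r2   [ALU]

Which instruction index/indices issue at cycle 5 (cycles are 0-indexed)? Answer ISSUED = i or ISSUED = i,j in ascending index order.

ISSUED = 6

[0] i0  mulh  -- no-port MUL/MEM
[1] i1  ld  -- no-port MEM/MEM
[2] i2  ld  -- no-port MEM/MUL
[3] i3  mulh  -- no-port MUL/MUL
[4] i4+i5  mulh+sll  -- dual
[5] i6  ld  -- RAW r7
[6] i7+i8  or+xor  -- dual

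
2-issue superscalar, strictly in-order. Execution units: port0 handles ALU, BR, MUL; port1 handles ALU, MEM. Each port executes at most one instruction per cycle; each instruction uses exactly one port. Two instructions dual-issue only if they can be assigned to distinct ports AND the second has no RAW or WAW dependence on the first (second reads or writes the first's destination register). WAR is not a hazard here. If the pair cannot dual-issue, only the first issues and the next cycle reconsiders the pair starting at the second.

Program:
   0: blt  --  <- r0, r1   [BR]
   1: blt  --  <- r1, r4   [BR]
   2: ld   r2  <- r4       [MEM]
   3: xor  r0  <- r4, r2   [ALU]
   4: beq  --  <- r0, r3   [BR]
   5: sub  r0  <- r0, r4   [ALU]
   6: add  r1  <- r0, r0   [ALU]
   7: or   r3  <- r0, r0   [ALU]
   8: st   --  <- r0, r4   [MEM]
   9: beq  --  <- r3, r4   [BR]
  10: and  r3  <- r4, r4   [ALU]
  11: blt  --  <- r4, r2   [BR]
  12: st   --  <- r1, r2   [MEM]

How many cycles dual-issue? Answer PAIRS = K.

0. blt @i0  | no-port BR/BR
1. blt/ld @i1/i2  | 2-wide
2. xor @i3  | RAW r0
3. beq/sub @i4/i5  | 2-wide
4. add/or @i6/i7  | 2-wide
5. st/beq @i8/i9  | 2-wide
6. and/blt @i10/i11  | 2-wide
7. st @i12  | tail

PAIRS = 5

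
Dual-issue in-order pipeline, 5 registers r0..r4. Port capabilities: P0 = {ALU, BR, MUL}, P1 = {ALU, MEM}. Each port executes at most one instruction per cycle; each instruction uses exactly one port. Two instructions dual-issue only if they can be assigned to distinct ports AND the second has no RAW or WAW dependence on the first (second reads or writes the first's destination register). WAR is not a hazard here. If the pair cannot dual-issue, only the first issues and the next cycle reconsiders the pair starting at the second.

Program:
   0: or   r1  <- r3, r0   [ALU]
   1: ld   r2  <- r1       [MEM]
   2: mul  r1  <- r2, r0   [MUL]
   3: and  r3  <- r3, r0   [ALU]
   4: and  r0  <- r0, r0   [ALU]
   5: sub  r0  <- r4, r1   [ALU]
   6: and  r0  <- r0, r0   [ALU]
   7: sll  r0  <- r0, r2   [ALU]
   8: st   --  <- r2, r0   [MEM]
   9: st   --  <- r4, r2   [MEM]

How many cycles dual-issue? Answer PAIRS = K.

PAIRS = 1

t=0 i0:or.ALU ; RAW r1
t=1 i1:ld.MEM ; RAW r2
t=2 i2/i3:mul.MUL/and.ALU ; 2-wide
t=3 i4:and.ALU ; WAW r0
t=4 i5:sub.ALU ; RAW+WAW r0
t=5 i6:and.ALU ; RAW+WAW r0
t=6 i7:sll.ALU ; RAW r0
t=7 i8:st.MEM ; no-port MEM/MEM
t=8 i9:st.MEM ; tail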